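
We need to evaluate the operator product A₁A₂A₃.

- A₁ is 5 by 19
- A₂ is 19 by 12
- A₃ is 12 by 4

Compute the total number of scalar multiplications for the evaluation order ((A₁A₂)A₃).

(A₁A₂): 5×19 by 19×12 → 5×12, cost 5·19·12 = 1140
((A₁A₂)A₃): 5×12 by 12×4 → 5×4, cost 5·12·4 = 240; cumulative 1380
Total: 1380 scalar multiplications.

1380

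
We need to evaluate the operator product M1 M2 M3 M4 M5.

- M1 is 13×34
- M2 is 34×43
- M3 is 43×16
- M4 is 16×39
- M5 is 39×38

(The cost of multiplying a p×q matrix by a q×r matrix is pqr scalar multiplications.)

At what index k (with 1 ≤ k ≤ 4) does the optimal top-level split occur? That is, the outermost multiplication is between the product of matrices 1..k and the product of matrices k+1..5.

4

Adjacent pairs: M1M2 = 13·34·43 = 19006; M2M3 = 34·43·16 = 23392; M3M4 = 43·16·39 = 26832; M4M5 = 16·39·38 = 23712.
Length 3: M1..M3: k=1: 0+23392+13·34·16=30464; k=2: 19006+0+13·43·16=27950 → min 27950 | M2..M4: k=2: 0+26832+34·43·39=83850; k=3: 23392+0+34·16·39=44608 → min 44608 | M3..M5: k=3: 0+23712+43·16·38=49856; k=4: 26832+0+43·39·38=90558 → min 49856.
Length 4: M1..M4: k=1: 0+44608+13·34·39=61846; k=2: 19006+26832+13·43·39=67639; k=3: 27950+0+13·16·39=36062 → min 36062 | M2..M5: k=2: 0+49856+34·43·38=105412; k=3: 23392+23712+34·16·38=67776; k=4: 44608+0+34·39·38=94996 → min 67776.
Top-level splits: k=1: (M1..M1)·(M2..M5) → 0+67776+13·34·38 = 84572; k=2: (M1..M2)·(M3..M5) → 19006+49856+13·43·38 = 90104; k=3: (M1..M3)·(M4..M5) → 27950+23712+13·16·38 = 59566; k=4: (M1..M4)·(M5..M5) → 36062+0+13·39·38 = 55328.
Best split is after M4, i.e. k = 4.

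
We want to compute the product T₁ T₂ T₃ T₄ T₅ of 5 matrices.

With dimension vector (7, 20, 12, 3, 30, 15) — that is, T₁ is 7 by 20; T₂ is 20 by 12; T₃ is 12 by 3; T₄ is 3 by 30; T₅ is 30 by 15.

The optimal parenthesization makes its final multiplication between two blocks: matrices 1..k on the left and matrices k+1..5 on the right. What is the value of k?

Adjacent pairs: T₁T₂ = 7·20·12 = 1680; T₂T₃ = 20·12·3 = 720; T₃T₄ = 12·3·30 = 1080; T₄T₅ = 3·30·15 = 1350.
Length 3: T₁..T₃: k=1: 0+720+7·20·3=1140; k=2: 1680+0+7·12·3=1932 → min 1140 | T₂..T₄: k=2: 0+1080+20·12·30=8280; k=3: 720+0+20·3·30=2520 → min 2520 | T₃..T₅: k=3: 0+1350+12·3·15=1890; k=4: 1080+0+12·30·15=6480 → min 1890.
Length 4: T₁..T₄: k=1: 0+2520+7·20·30=6720; k=2: 1680+1080+7·12·30=5280; k=3: 1140+0+7·3·30=1770 → min 1770 | T₂..T₅: k=2: 0+1890+20·12·15=5490; k=3: 720+1350+20·3·15=2970; k=4: 2520+0+20·30·15=11520 → min 2970.
Top-level splits: k=1: (T₁..T₁)·(T₂..T₅) → 0+2970+7·20·15 = 5070; k=2: (T₁..T₂)·(T₃..T₅) → 1680+1890+7·12·15 = 4830; k=3: (T₁..T₃)·(T₄..T₅) → 1140+1350+7·3·15 = 2805; k=4: (T₁..T₄)·(T₅..T₅) → 1770+0+7·30·15 = 4920.
Best split is after T₃, i.e. k = 3.

3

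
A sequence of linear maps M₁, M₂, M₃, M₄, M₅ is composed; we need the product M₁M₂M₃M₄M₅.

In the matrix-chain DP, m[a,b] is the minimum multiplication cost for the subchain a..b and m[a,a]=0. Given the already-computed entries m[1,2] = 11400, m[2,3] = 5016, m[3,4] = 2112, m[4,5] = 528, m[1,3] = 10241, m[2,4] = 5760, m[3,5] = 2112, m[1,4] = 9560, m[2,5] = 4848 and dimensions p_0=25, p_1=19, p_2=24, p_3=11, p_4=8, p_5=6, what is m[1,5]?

7698

m[1,5] = min over k∈[1,4] of m[1,k]+m[k+1,5]+p_{0}·p_k·p_{5}.
k=1: 0 + 4848 + 25·19·6 = 7698; k=2: 11400 + 2112 + 25·24·6 = 17112; k=3: 10241 + 528 + 25·11·6 = 12419; k=4: 9560 + 0 + 25·8·6 = 10760.
Minimum: 7698 at k=1.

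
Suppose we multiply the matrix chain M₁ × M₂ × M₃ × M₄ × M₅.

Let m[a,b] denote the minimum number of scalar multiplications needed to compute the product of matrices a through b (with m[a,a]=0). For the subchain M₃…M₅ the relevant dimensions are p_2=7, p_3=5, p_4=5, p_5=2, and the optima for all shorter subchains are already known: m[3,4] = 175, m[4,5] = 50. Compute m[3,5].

m[3,5] = min over k∈[3,4] of m[3,k]+m[k+1,5]+p_{2}·p_k·p_{5}.
k=3: 0 + 50 + 7·5·2 = 120; k=4: 175 + 0 + 7·5·2 = 245.
Minimum: 120 at k=3.

120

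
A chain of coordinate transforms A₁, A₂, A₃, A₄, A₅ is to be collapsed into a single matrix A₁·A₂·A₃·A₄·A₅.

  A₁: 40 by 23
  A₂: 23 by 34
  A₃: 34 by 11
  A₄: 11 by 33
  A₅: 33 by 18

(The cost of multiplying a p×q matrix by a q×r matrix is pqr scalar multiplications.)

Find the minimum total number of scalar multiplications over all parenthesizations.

33176

Adjacent pairs: A₁A₂ = 40·23·34 = 31280; A₂A₃ = 23·34·11 = 8602; A₃A₄ = 34·11·33 = 12342; A₄A₅ = 11·33·18 = 6534.
Length 3: A₁..A₃: k=1: 0+8602+40·23·11=18722; k=2: 31280+0+40·34·11=46240 → min 18722 | A₂..A₄: k=2: 0+12342+23·34·33=38148; k=3: 8602+0+23·11·33=16951 → min 16951 | A₃..A₅: k=3: 0+6534+34·11·18=13266; k=4: 12342+0+34·33·18=32538 → min 13266.
Length 4: A₁..A₄: k=1: 0+16951+40·23·33=47311; k=2: 31280+12342+40·34·33=88502; k=3: 18722+0+40·11·33=33242 → min 33242 | A₂..A₅: k=2: 0+13266+23·34·18=27342; k=3: 8602+6534+23·11·18=19690; k=4: 16951+0+23·33·18=30613 → min 19690.
Length 5: A₁..A₅: k=1: 0+19690+40·23·18=36250; k=2: 31280+13266+40·34·18=69026; k=3: 18722+6534+40·11·18=33176; k=4: 33242+0+40·33·18=57002 → min 33176.
Optimal order: ((A₁·(A₂·A₃))·(A₄·A₅)) with cost 33176.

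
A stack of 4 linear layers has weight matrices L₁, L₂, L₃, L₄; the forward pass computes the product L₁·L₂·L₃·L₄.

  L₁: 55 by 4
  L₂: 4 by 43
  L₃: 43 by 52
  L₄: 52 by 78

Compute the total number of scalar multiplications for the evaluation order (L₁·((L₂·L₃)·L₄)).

(L₂·L₃): 4×43 by 43×52 → 4×52, cost 4·43·52 = 8944
((L₂·L₃)·L₄): 4×52 by 52×78 → 4×78, cost 4·52·78 = 16224; cumulative 25168
(L₁·((L₂·L₃)·L₄)): 55×4 by 4×78 → 55×78, cost 55·4·78 = 17160; cumulative 42328
Total: 42328 scalar multiplications.

42328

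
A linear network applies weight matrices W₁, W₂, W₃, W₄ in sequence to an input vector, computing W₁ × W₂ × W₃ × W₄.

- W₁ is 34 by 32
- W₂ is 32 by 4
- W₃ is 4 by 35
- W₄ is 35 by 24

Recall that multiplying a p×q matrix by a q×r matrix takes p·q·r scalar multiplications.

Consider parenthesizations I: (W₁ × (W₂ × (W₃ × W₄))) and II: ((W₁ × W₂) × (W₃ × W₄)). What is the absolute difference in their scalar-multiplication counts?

21568

Order I = (W₁ × (W₂ × (W₃ × W₄))): (W₃ × W₄): 4×35 by 35×24 → 4×24, cost 4·35·24 = 3360; (W₂ × (W₃ × W₄)): 32×4 by 4×24 → 32×24, cost 32·4·24 = 3072; cumulative 6432; (W₁ × (W₂ × (W₃ × W₄))): 34×32 by 32×24 → 34×24, cost 34·32·24 = 26112; cumulative 32544. Total 32544.
Order II = ((W₁ × W₂) × (W₃ × W₄)): (W₁ × W₂): 34×32 by 32×4 → 34×4, cost 34·32·4 = 4352; (W₃ × W₄): 4×35 by 35×24 → 4×24, cost 4·35·24 = 3360; ((W₁ × W₂) × (W₃ × W₄)): 34×4 by 4×24 → 34×24, cost 34·4·24 = 3264; cumulative 10976. Total 10976.
Difference: |32544 − 10976| = 21568.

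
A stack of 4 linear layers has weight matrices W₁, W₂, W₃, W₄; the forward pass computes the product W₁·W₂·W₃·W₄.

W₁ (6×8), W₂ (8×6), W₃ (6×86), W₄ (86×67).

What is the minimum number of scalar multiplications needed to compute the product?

Adjacent pairs: W₁W₂ = 6·8·6 = 288; W₂W₃ = 8·6·86 = 4128; W₃W₄ = 6·86·67 = 34572.
Length 3: W₁..W₃: k=1: 0+4128+6·8·86=8256; k=2: 288+0+6·6·86=3384 → min 3384 | W₂..W₄: k=2: 0+34572+8·6·67=37788; k=3: 4128+0+8·86·67=50224 → min 37788.
Length 4: W₁..W₄: k=1: 0+37788+6·8·67=41004; k=2: 288+34572+6·6·67=37272; k=3: 3384+0+6·86·67=37956 → min 37272.
Optimal order: ((W₁·W₂)·(W₃·W₄)) with cost 37272.

37272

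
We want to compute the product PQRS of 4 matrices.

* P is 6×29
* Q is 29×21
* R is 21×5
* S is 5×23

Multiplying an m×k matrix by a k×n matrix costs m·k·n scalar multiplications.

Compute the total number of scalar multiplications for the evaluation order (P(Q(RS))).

20424

(RS): 21×5 by 5×23 → 21×23, cost 21·5·23 = 2415
(Q(RS)): 29×21 by 21×23 → 29×23, cost 29·21·23 = 14007; cumulative 16422
(P(Q(RS))): 6×29 by 29×23 → 6×23, cost 6·29·23 = 4002; cumulative 20424
Total: 20424 scalar multiplications.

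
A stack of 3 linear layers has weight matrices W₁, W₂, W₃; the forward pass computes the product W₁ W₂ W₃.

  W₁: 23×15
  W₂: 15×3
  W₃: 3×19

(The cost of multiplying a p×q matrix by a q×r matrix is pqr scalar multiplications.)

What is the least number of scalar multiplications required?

Order (W₁ (W₂ W₃)): (W₂ W₃): 15×3 by 3×19 → 15×19, cost 15·3·19 = 855; (W₁ (W₂ W₃)): 23×15 by 15×19 → 23×19, cost 23·15·19 = 6555; cumulative 7410. Total 7410.
Order ((W₁ W₂) W₃): (W₁ W₂): 23×15 by 15×3 → 23×3, cost 23·15·3 = 1035; ((W₁ W₂) W₃): 23×3 by 3×19 → 23×19, cost 23·3·19 = 1311; cumulative 2346. Total 2346.
Minimum: 2346.

2346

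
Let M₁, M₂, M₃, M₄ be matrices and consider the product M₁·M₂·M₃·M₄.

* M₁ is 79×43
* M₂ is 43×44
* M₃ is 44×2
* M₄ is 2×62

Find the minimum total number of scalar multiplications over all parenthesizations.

Adjacent pairs: M₁M₂ = 79·43·44 = 149468; M₂M₃ = 43·44·2 = 3784; M₃M₄ = 44·2·62 = 5456.
Length 3: M₁..M₃: k=1: 0+3784+79·43·2=10578; k=2: 149468+0+79·44·2=156420 → min 10578 | M₂..M₄: k=2: 0+5456+43·44·62=122760; k=3: 3784+0+43·2·62=9116 → min 9116.
Length 4: M₁..M₄: k=1: 0+9116+79·43·62=219730; k=2: 149468+5456+79·44·62=370436; k=3: 10578+0+79·2·62=20374 → min 20374.
Optimal order: ((M₁·(M₂·M₃))·M₄) with cost 20374.

20374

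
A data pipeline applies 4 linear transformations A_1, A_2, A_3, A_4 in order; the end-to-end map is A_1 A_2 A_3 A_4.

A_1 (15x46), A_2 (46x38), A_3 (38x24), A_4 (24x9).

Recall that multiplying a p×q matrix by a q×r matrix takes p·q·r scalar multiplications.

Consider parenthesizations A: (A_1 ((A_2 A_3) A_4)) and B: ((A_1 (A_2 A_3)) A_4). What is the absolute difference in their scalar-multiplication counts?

Order A = (A_1 ((A_2 A_3) A_4)): (A_2 A_3): 46×38 by 38×24 → 46×24, cost 46·38·24 = 41952; ((A_2 A_3) A_4): 46×24 by 24×9 → 46×9, cost 46·24·9 = 9936; cumulative 51888; (A_1 ((A_2 A_3) A_4)): 15×46 by 46×9 → 15×9, cost 15·46·9 = 6210; cumulative 58098. Total 58098.
Order B = ((A_1 (A_2 A_3)) A_4): (A_2 A_3): 46×38 by 38×24 → 46×24, cost 46·38·24 = 41952; (A_1 (A_2 A_3)): 15×46 by 46×24 → 15×24, cost 15·46·24 = 16560; cumulative 58512; ((A_1 (A_2 A_3)) A_4): 15×24 by 24×9 → 15×9, cost 15·24·9 = 3240; cumulative 61752. Total 61752.
Difference: |58098 − 61752| = 3654.

3654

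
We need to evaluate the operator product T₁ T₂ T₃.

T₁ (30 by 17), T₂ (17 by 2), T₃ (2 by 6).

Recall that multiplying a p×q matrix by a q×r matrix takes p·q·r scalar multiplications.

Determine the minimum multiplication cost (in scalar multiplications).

Order (T₁ (T₂ T₃)): (T₂ T₃): 17×2 by 2×6 → 17×6, cost 17·2·6 = 204; (T₁ (T₂ T₃)): 30×17 by 17×6 → 30×6, cost 30·17·6 = 3060; cumulative 3264. Total 3264.
Order ((T₁ T₂) T₃): (T₁ T₂): 30×17 by 17×2 → 30×2, cost 30·17·2 = 1020; ((T₁ T₂) T₃): 30×2 by 2×6 → 30×6, cost 30·2·6 = 360; cumulative 1380. Total 1380.
Minimum: 1380.

1380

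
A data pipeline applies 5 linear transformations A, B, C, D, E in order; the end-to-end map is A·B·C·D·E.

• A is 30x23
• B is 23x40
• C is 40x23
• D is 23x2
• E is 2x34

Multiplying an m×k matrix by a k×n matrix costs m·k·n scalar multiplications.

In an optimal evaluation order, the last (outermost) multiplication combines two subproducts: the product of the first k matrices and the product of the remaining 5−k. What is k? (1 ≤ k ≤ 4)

4

Adjacent pairs: AB = 30·23·40 = 27600; BC = 23·40·23 = 21160; CD = 40·23·2 = 1840; DE = 23·2·34 = 1564.
Length 3: A..C: k=1: 0+21160+30·23·23=37030; k=2: 27600+0+30·40·23=55200 → min 37030 | B..D: k=2: 0+1840+23·40·2=3680; k=3: 21160+0+23·23·2=22218 → min 3680 | C..E: k=3: 0+1564+40·23·34=32844; k=4: 1840+0+40·2·34=4560 → min 4560.
Length 4: A..D: k=1: 0+3680+30·23·2=5060; k=2: 27600+1840+30·40·2=31840; k=3: 37030+0+30·23·2=38410 → min 5060 | B..E: k=2: 0+4560+23·40·34=35840; k=3: 21160+1564+23·23·34=40710; k=4: 3680+0+23·2·34=5244 → min 5244.
Top-level splits: k=1: (A..A)·(B..E) → 0+5244+30·23·34 = 28704; k=2: (A..B)·(C..E) → 27600+4560+30·40·34 = 72960; k=3: (A..C)·(D..E) → 37030+1564+30·23·34 = 62054; k=4: (A..D)·(E..E) → 5060+0+30·2·34 = 7100.
Best split is after D, i.e. k = 4.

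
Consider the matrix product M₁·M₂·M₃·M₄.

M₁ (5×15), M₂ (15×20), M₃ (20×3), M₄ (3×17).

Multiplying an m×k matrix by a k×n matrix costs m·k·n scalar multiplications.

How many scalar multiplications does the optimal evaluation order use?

1380

Adjacent pairs: M₁M₂ = 5·15·20 = 1500; M₂M₃ = 15·20·3 = 900; M₃M₄ = 20·3·17 = 1020.
Length 3: M₁..M₃: k=1: 0+900+5·15·3=1125; k=2: 1500+0+5·20·3=1800 → min 1125 | M₂..M₄: k=2: 0+1020+15·20·17=6120; k=3: 900+0+15·3·17=1665 → min 1665.
Length 4: M₁..M₄: k=1: 0+1665+5·15·17=2940; k=2: 1500+1020+5·20·17=4220; k=3: 1125+0+5·3·17=1380 → min 1380.
Optimal order: ((M₁·(M₂·M₃))·M₄) with cost 1380.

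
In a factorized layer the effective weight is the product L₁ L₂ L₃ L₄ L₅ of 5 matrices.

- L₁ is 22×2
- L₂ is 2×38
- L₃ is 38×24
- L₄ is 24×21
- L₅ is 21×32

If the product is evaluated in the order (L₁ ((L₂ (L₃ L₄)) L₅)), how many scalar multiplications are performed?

(L₃ L₄): 38×24 by 24×21 → 38×21, cost 38·24·21 = 19152
(L₂ (L₃ L₄)): 2×38 by 38×21 → 2×21, cost 2·38·21 = 1596; cumulative 20748
((L₂ (L₃ L₄)) L₅): 2×21 by 21×32 → 2×32, cost 2·21·32 = 1344; cumulative 22092
(L₁ ((L₂ (L₃ L₄)) L₅)): 22×2 by 2×32 → 22×32, cost 22·2·32 = 1408; cumulative 23500
Total: 23500 scalar multiplications.

23500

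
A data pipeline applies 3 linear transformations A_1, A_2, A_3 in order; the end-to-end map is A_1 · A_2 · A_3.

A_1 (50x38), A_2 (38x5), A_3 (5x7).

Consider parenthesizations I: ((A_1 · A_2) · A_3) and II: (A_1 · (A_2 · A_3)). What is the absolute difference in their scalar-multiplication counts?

Order I = ((A_1 · A_2) · A_3): (A_1 · A_2): 50×38 by 38×5 → 50×5, cost 50·38·5 = 9500; ((A_1 · A_2) · A_3): 50×5 by 5×7 → 50×7, cost 50·5·7 = 1750; cumulative 11250. Total 11250.
Order II = (A_1 · (A_2 · A_3)): (A_2 · A_3): 38×5 by 5×7 → 38×7, cost 38·5·7 = 1330; (A_1 · (A_2 · A_3)): 50×38 by 38×7 → 50×7, cost 50·38·7 = 13300; cumulative 14630. Total 14630.
Difference: |11250 − 14630| = 3380.

3380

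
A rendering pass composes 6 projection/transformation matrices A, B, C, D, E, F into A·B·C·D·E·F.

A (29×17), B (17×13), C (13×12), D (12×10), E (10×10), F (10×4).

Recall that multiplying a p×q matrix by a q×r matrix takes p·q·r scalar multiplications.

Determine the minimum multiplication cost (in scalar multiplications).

Adjacent pairs: AB = 29·17·13 = 6409; BC = 17·13·12 = 2652; CD = 13·12·10 = 1560; DE = 12·10·10 = 1200; EF = 10·10·4 = 400.
Length 3: A..C: k=1: 0+2652+29·17·12=8568; k=2: 6409+0+29·13·12=10933 → min 8568 | B..D: k=2: 0+1560+17·13·10=3770; k=3: 2652+0+17·12·10=4692 → min 3770 | C..E: k=3: 0+1200+13·12·10=2760; k=4: 1560+0+13·10·10=2860 → min 2760 | D..F: k=4: 0+400+12·10·4=880; k=5: 1200+0+12·10·4=1680 → min 880.
Length 4: A..D: k=1: 0+3770+29·17·10=8700; k=2: 6409+1560+29·13·10=11739; k=3: 8568+0+29·12·10=12048 → min 8700 | B..E: k=2: 0+2760+17·13·10=4970; k=3: 2652+1200+17·12·10=5892; k=4: 3770+0+17·10·10=5470 → min 4970 | C..F: k=3: 0+880+13·12·4=1504; k=4: 1560+400+13·10·4=2480; k=5: 2760+0+13·10·4=3280 → min 1504.
Length 5: A..E: k=1: 0+4970+29·17·10=9900; k=2: 6409+2760+29·13·10=12939; k=3: 8568+1200+29·12·10=13248; k=4: 8700+0+29·10·10=11600 → min 9900 | B..F: k=2: 0+1504+17·13·4=2388; k=3: 2652+880+17·12·4=4348; k=4: 3770+400+17·10·4=4850; k=5: 4970+0+17·10·4=5650 → min 2388.
Length 6: A..F: k=1: 0+2388+29·17·4=4360; k=2: 6409+1504+29·13·4=9421; k=3: 8568+880+29·12·4=10840; k=4: 8700+400+29·10·4=10260; k=5: 9900+0+29·10·4=11060 → min 4360.
Optimal order: (A·(B·(C·(D·(E·F))))) with cost 4360.

4360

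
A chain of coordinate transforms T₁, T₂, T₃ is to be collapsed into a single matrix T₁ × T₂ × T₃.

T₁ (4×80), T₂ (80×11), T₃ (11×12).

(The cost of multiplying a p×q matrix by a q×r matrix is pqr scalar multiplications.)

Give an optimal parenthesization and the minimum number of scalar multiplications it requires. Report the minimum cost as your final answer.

4048

(T₁ × (T₂ × T₃)): cost 14400.
((T₁ × T₂) × T₃): cost 4048.
Optimal: ((T₁ × T₂) × T₃) with cost 4048.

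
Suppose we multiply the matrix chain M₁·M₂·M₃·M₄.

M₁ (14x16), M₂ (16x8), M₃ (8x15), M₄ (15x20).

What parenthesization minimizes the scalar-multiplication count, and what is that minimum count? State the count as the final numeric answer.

6432

Adjacent pairs: M₁M₂ = 14·16·8 = 1792; M₂M₃ = 16·8·15 = 1920; M₃M₄ = 8·15·20 = 2400.
Length 3: M₁..M₃: k=1: 0+1920+14·16·15=5280; k=2: 1792+0+14·8·15=3472 → min 3472 | M₂..M₄: k=2: 0+2400+16·8·20=4960; k=3: 1920+0+16·15·20=6720 → min 4960.
Length 4: M₁..M₄: k=1: 0+4960+14·16·20=9440; k=2: 1792+2400+14·8·20=6432; k=3: 3472+0+14·15·20=7672 → min 6432.
Optimal parenthesization: ((M₁·M₂)·(M₃·M₄)) with cost 6432.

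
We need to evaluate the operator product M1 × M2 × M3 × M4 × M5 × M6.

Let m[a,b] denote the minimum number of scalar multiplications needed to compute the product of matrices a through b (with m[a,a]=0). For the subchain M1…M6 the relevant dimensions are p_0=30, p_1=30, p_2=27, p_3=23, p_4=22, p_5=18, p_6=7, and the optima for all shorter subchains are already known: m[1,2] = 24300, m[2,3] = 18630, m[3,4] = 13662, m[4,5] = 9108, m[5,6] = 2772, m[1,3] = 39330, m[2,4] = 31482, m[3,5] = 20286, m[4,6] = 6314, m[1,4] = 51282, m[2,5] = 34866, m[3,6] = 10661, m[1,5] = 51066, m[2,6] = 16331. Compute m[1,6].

m[1,6] = min over k∈[1,5] of m[1,k]+m[k+1,6]+p_{0}·p_k·p_{6}.
k=1: 0 + 16331 + 30·30·7 = 22631; k=2: 24300 + 10661 + 30·27·7 = 40631; k=3: 39330 + 6314 + 30·23·7 = 50474; k=4: 51282 + 2772 + 30·22·7 = 58674; k=5: 51066 + 0 + 30·18·7 = 54846.
Minimum: 22631 at k=1.

22631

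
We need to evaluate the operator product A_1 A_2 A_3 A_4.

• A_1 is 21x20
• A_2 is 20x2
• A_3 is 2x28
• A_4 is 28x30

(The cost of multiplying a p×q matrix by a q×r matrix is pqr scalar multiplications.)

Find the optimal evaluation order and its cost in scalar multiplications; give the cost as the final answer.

Adjacent pairs: A_1A_2 = 21·20·2 = 840; A_2A_3 = 20·2·28 = 1120; A_3A_4 = 2·28·30 = 1680.
Length 3: A_1..A_3: k=1: 0+1120+21·20·28=12880; k=2: 840+0+21·2·28=2016 → min 2016 | A_2..A_4: k=2: 0+1680+20·2·30=2880; k=3: 1120+0+20·28·30=17920 → min 2880.
Length 4: A_1..A_4: k=1: 0+2880+21·20·30=15480; k=2: 840+1680+21·2·30=3780; k=3: 2016+0+21·28·30=19656 → min 3780.
Optimal parenthesization: ((A_1 A_2) (A_3 A_4)) with cost 3780.

3780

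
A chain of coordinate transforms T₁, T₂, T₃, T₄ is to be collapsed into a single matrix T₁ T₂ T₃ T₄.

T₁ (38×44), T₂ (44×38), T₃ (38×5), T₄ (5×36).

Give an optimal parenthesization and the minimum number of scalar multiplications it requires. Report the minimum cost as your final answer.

Adjacent pairs: T₁T₂ = 38·44·38 = 63536; T₂T₃ = 44·38·5 = 8360; T₃T₄ = 38·5·36 = 6840.
Length 3: T₁..T₃: k=1: 0+8360+38·44·5=16720; k=2: 63536+0+38·38·5=70756 → min 16720 | T₂..T₄: k=2: 0+6840+44·38·36=67032; k=3: 8360+0+44·5·36=16280 → min 16280.
Length 4: T₁..T₄: k=1: 0+16280+38·44·36=76472; k=2: 63536+6840+38·38·36=122360; k=3: 16720+0+38·5·36=23560 → min 23560.
Optimal parenthesization: ((T₁ (T₂ T₃)) T₄) with cost 23560.

23560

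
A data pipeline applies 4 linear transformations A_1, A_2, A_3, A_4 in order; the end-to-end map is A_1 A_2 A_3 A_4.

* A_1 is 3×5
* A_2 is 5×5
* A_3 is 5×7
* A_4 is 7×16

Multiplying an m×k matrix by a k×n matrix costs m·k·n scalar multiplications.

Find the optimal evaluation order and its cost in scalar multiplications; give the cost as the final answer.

516

Adjacent pairs: A_1A_2 = 3·5·5 = 75; A_2A_3 = 5·5·7 = 175; A_3A_4 = 5·7·16 = 560.
Length 3: A_1..A_3: k=1: 0+175+3·5·7=280; k=2: 75+0+3·5·7=180 → min 180 | A_2..A_4: k=2: 0+560+5·5·16=960; k=3: 175+0+5·7·16=735 → min 735.
Length 4: A_1..A_4: k=1: 0+735+3·5·16=975; k=2: 75+560+3·5·16=875; k=3: 180+0+3·7·16=516 → min 516.
Optimal parenthesization: (((A_1 A_2) A_3) A_4) with cost 516.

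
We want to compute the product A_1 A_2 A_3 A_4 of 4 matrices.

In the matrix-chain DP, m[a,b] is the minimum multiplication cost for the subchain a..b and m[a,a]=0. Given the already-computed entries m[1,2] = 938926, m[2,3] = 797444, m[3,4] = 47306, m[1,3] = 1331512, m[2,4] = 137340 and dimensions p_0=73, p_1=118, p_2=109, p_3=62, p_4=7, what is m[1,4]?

197638

m[1,4] = min over k∈[1,3] of m[1,k]+m[k+1,4]+p_{0}·p_k·p_{4}.
k=1: 0 + 137340 + 73·118·7 = 197638; k=2: 938926 + 47306 + 73·109·7 = 1041931; k=3: 1331512 + 0 + 73·62·7 = 1363194.
Minimum: 197638 at k=1.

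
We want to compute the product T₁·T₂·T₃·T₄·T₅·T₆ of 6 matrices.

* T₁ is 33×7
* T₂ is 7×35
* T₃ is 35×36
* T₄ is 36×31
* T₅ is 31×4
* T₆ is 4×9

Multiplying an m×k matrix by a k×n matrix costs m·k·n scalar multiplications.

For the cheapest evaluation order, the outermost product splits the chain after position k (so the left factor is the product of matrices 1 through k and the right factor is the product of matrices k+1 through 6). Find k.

5

Adjacent pairs: T₁T₂ = 33·7·35 = 8085; T₂T₃ = 7·35·36 = 8820; T₃T₄ = 35·36·31 = 39060; T₄T₅ = 36·31·4 = 4464; T₅T₆ = 31·4·9 = 1116.
Length 3: T₁..T₃: k=1: 0+8820+33·7·36=17136; k=2: 8085+0+33·35·36=49665 → min 17136 | T₂..T₄: k=2: 0+39060+7·35·31=46655; k=3: 8820+0+7·36·31=16632 → min 16632 | T₃..T₅: k=3: 0+4464+35·36·4=9504; k=4: 39060+0+35·31·4=43400 → min 9504 | T₄..T₆: k=4: 0+1116+36·31·9=11160; k=5: 4464+0+36·4·9=5760 → min 5760.
Length 4: T₁..T₄: k=1: 0+16632+33·7·31=23793; k=2: 8085+39060+33·35·31=82950; k=3: 17136+0+33·36·31=53964 → min 23793 | T₂..T₅: k=2: 0+9504+7·35·4=10484; k=3: 8820+4464+7·36·4=14292; k=4: 16632+0+7·31·4=17500 → min 10484 | T₃..T₆: k=3: 0+5760+35·36·9=17100; k=4: 39060+1116+35·31·9=49941; k=5: 9504+0+35·4·9=10764 → min 10764.
Length 5: T₁..T₅: k=1: 0+10484+33·7·4=11408; k=2: 8085+9504+33·35·4=22209; k=3: 17136+4464+33·36·4=26352; k=4: 23793+0+33·31·4=27885 → min 11408 | T₂..T₆: k=2: 0+10764+7·35·9=12969; k=3: 8820+5760+7·36·9=16848; k=4: 16632+1116+7·31·9=19701; k=5: 10484+0+7·4·9=10736 → min 10736.
Top-level splits: k=1: (T₁..T₁)·(T₂..T₆) → 0+10736+33·7·9 = 12815; k=2: (T₁..T₂)·(T₃..T₆) → 8085+10764+33·35·9 = 29244; k=3: (T₁..T₃)·(T₄..T₆) → 17136+5760+33·36·9 = 33588; k=4: (T₁..T₄)·(T₅..T₆) → 23793+1116+33·31·9 = 34116; k=5: (T₁..T₅)·(T₆..T₆) → 11408+0+33·4·9 = 12596.
Best split is after T₅, i.e. k = 5.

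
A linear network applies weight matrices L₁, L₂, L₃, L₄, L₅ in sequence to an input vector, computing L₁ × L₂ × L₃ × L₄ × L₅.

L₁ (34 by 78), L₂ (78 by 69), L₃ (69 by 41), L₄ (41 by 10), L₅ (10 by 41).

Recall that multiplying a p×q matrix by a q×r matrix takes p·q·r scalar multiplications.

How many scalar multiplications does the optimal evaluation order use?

Adjacent pairs: L₁L₂ = 34·78·69 = 182988; L₂L₃ = 78·69·41 = 220662; L₃L₄ = 69·41·10 = 28290; L₄L₅ = 41·10·41 = 16810.
Length 3: L₁..L₃: k=1: 0+220662+34·78·41=329394; k=2: 182988+0+34·69·41=279174 → min 279174 | L₂..L₄: k=2: 0+28290+78·69·10=82110; k=3: 220662+0+78·41·10=252642 → min 82110 | L₃..L₅: k=3: 0+16810+69·41·41=132799; k=4: 28290+0+69·10·41=56580 → min 56580.
Length 4: L₁..L₄: k=1: 0+82110+34·78·10=108630; k=2: 182988+28290+34·69·10=234738; k=3: 279174+0+34·41·10=293114 → min 108630 | L₂..L₅: k=2: 0+56580+78·69·41=277242; k=3: 220662+16810+78·41·41=368590; k=4: 82110+0+78·10·41=114090 → min 114090.
Length 5: L₁..L₅: k=1: 0+114090+34·78·41=222822; k=2: 182988+56580+34·69·41=335754; k=3: 279174+16810+34·41·41=353138; k=4: 108630+0+34·10·41=122570 → min 122570.
Optimal order: ((L₁ × (L₂ × (L₃ × L₄))) × L₅) with cost 122570.

122570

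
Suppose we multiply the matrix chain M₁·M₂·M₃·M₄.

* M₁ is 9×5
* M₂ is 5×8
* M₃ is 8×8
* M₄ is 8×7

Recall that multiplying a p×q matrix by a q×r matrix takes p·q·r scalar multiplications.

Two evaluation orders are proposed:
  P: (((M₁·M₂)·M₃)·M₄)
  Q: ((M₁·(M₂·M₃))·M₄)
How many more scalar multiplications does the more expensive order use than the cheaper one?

256

Order P = (((M₁·M₂)·M₃)·M₄): (M₁·M₂): 9×5 by 5×8 → 9×8, cost 9·5·8 = 360; ((M₁·M₂)·M₃): 9×8 by 8×8 → 9×8, cost 9·8·8 = 576; cumulative 936; (((M₁·M₂)·M₃)·M₄): 9×8 by 8×7 → 9×7, cost 9·8·7 = 504; cumulative 1440. Total 1440.
Order Q = ((M₁·(M₂·M₃))·M₄): (M₂·M₃): 5×8 by 8×8 → 5×8, cost 5·8·8 = 320; (M₁·(M₂·M₃)): 9×5 by 5×8 → 9×8, cost 9·5·8 = 360; cumulative 680; ((M₁·(M₂·M₃))·M₄): 9×8 by 8×7 → 9×7, cost 9·8·7 = 504; cumulative 1184. Total 1184.
Difference: |1440 − 1184| = 256.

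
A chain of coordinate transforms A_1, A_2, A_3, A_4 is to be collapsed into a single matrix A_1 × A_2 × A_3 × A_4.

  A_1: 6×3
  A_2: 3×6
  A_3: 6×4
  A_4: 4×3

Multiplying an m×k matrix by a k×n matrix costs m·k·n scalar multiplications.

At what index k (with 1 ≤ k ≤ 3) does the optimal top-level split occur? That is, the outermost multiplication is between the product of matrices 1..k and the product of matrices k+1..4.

1

Adjacent pairs: A_1A_2 = 6·3·6 = 108; A_2A_3 = 3·6·4 = 72; A_3A_4 = 6·4·3 = 72.
Length 3: A_1..A_3: k=1: 0+72+6·3·4=144; k=2: 108+0+6·6·4=252 → min 144 | A_2..A_4: k=2: 0+72+3·6·3=126; k=3: 72+0+3·4·3=108 → min 108.
Top-level splits: k=1: (A_1..A_1)·(A_2..A_4) → 0+108+6·3·3 = 162; k=2: (A_1..A_2)·(A_3..A_4) → 108+72+6·6·3 = 288; k=3: (A_1..A_3)·(A_4..A_4) → 144+0+6·4·3 = 216.
Best split is after A_1, i.e. k = 1.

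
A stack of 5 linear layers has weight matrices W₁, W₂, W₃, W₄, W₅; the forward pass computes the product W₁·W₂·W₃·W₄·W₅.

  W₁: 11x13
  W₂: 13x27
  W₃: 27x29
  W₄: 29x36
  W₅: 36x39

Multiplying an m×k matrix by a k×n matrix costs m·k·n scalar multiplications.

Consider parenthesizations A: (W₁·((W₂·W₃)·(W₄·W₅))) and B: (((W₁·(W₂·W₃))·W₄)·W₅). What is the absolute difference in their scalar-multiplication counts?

29921

Order A = (W₁·((W₂·W₃)·(W₄·W₅))): (W₂·W₃): 13×27 by 27×29 → 13×29, cost 13·27·29 = 10179; (W₄·W₅): 29×36 by 36×39 → 29×39, cost 29·36·39 = 40716; ((W₂·W₃)·(W₄·W₅)): 13×29 by 29×39 → 13×39, cost 13·29·39 = 14703; cumulative 65598; (W₁·((W₂·W₃)·(W₄·W₅))): 11×13 by 13×39 → 11×39, cost 11·13·39 = 5577; cumulative 71175. Total 71175.
Order B = (((W₁·(W₂·W₃))·W₄)·W₅): (W₂·W₃): 13×27 by 27×29 → 13×29, cost 13·27·29 = 10179; (W₁·(W₂·W₃)): 11×13 by 13×29 → 11×29, cost 11·13·29 = 4147; cumulative 14326; ((W₁·(W₂·W₃))·W₄): 11×29 by 29×36 → 11×36, cost 11·29·36 = 11484; cumulative 25810; (((W₁·(W₂·W₃))·W₄)·W₅): 11×36 by 36×39 → 11×39, cost 11·36·39 = 15444; cumulative 41254. Total 41254.
Difference: |71175 − 41254| = 29921.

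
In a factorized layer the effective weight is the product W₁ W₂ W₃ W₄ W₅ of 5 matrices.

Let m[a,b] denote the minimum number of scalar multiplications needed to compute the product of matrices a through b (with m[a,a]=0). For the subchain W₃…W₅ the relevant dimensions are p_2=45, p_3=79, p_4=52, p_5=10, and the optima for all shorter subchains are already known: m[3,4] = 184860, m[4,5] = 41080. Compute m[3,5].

76630

m[3,5] = min over k∈[3,4] of m[3,k]+m[k+1,5]+p_{2}·p_k·p_{5}.
k=3: 0 + 41080 + 45·79·10 = 76630; k=4: 184860 + 0 + 45·52·10 = 208260.
Minimum: 76630 at k=3.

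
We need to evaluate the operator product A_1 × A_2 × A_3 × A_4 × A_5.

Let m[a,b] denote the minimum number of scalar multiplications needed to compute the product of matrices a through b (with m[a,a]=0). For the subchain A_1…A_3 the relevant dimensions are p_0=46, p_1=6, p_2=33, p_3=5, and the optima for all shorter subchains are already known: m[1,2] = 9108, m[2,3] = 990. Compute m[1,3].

2370

m[1,3] = min over k∈[1,2] of m[1,k]+m[k+1,3]+p_{0}·p_k·p_{3}.
k=1: 0 + 990 + 46·6·5 = 2370; k=2: 9108 + 0 + 46·33·5 = 16698.
Minimum: 2370 at k=1.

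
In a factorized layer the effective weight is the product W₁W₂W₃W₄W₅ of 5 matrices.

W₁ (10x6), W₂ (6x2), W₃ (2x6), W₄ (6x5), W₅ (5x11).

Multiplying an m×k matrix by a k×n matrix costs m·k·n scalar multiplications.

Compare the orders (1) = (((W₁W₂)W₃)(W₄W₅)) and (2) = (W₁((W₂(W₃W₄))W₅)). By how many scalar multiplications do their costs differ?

Order (1) = (((W₁W₂)W₃)(W₄W₅)): (W₁W₂): 10×6 by 6×2 → 10×2, cost 10·6·2 = 120; ((W₁W₂)W₃): 10×2 by 2×6 → 10×6, cost 10·2·6 = 120; cumulative 240; (W₄W₅): 6×5 by 5×11 → 6×11, cost 6·5·11 = 330; (((W₁W₂)W₃)(W₄W₅)): 10×6 by 6×11 → 10×11, cost 10·6·11 = 660; cumulative 1230. Total 1230.
Order (2) = (W₁((W₂(W₃W₄))W₅)): (W₃W₄): 2×6 by 6×5 → 2×5, cost 2·6·5 = 60; (W₂(W₃W₄)): 6×2 by 2×5 → 6×5, cost 6·2·5 = 60; cumulative 120; ((W₂(W₃W₄))W₅): 6×5 by 5×11 → 6×11, cost 6·5·11 = 330; cumulative 450; (W₁((W₂(W₃W₄))W₅)): 10×6 by 6×11 → 10×11, cost 10·6·11 = 660; cumulative 1110. Total 1110.
Difference: |1230 − 1110| = 120.

120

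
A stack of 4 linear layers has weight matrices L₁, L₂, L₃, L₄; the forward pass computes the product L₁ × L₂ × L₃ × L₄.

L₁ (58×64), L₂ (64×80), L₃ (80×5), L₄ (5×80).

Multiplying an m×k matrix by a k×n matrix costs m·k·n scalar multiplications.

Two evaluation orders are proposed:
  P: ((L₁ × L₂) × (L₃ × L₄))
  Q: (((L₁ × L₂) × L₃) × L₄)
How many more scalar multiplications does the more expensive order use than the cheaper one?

356800

Order P = ((L₁ × L₂) × (L₃ × L₄)): (L₁ × L₂): 58×64 by 64×80 → 58×80, cost 58·64·80 = 296960; (L₃ × L₄): 80×5 by 5×80 → 80×80, cost 80·5·80 = 32000; ((L₁ × L₂) × (L₃ × L₄)): 58×80 by 80×80 → 58×80, cost 58·80·80 = 371200; cumulative 700160. Total 700160.
Order Q = (((L₁ × L₂) × L₃) × L₄): (L₁ × L₂): 58×64 by 64×80 → 58×80, cost 58·64·80 = 296960; ((L₁ × L₂) × L₃): 58×80 by 80×5 → 58×5, cost 58·80·5 = 23200; cumulative 320160; (((L₁ × L₂) × L₃) × L₄): 58×5 by 5×80 → 58×80, cost 58·5·80 = 23200; cumulative 343360. Total 343360.
Difference: |700160 − 343360| = 356800.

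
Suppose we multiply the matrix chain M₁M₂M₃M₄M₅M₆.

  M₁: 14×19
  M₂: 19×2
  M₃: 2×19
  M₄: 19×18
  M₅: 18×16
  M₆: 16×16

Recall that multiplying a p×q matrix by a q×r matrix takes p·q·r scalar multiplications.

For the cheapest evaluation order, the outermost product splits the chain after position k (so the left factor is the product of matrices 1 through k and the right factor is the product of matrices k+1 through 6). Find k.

2

Adjacent pairs: M₁M₂ = 14·19·2 = 532; M₂M₃ = 19·2·19 = 722; M₃M₄ = 2·19·18 = 684; M₄M₅ = 19·18·16 = 5472; M₅M₆ = 18·16·16 = 4608.
Length 3: M₁..M₃: k=1: 0+722+14·19·19=5776; k=2: 532+0+14·2·19=1064 → min 1064 | M₂..M₄: k=2: 0+684+19·2·18=1368; k=3: 722+0+19·19·18=7220 → min 1368 | M₃..M₅: k=3: 0+5472+2·19·16=6080; k=4: 684+0+2·18·16=1260 → min 1260 | M₄..M₆: k=4: 0+4608+19·18·16=10080; k=5: 5472+0+19·16·16=10336 → min 10080.
Length 4: M₁..M₄: k=1: 0+1368+14·19·18=6156; k=2: 532+684+14·2·18=1720; k=3: 1064+0+14·19·18=5852 → min 1720 | M₂..M₅: k=2: 0+1260+19·2·16=1868; k=3: 722+5472+19·19·16=11970; k=4: 1368+0+19·18·16=6840 → min 1868 | M₃..M₆: k=3: 0+10080+2·19·16=10688; k=4: 684+4608+2·18·16=5868; k=5: 1260+0+2·16·16=1772 → min 1772.
Length 5: M₁..M₅: k=1: 0+1868+14·19·16=6124; k=2: 532+1260+14·2·16=2240; k=3: 1064+5472+14·19·16=10792; k=4: 1720+0+14·18·16=5752 → min 2240 | M₂..M₆: k=2: 0+1772+19·2·16=2380; k=3: 722+10080+19·19·16=16578; k=4: 1368+4608+19·18·16=11448; k=5: 1868+0+19·16·16=6732 → min 2380.
Top-level splits: k=1: (M₁..M₁)·(M₂..M₆) → 0+2380+14·19·16 = 6636; k=2: (M₁..M₂)·(M₃..M₆) → 532+1772+14·2·16 = 2752; k=3: (M₁..M₃)·(M₄..M₆) → 1064+10080+14·19·16 = 15400; k=4: (M₁..M₄)·(M₅..M₆) → 1720+4608+14·18·16 = 10360; k=5: (M₁..M₅)·(M₆..M₆) → 2240+0+14·16·16 = 5824.
Best split is after M₂, i.e. k = 2.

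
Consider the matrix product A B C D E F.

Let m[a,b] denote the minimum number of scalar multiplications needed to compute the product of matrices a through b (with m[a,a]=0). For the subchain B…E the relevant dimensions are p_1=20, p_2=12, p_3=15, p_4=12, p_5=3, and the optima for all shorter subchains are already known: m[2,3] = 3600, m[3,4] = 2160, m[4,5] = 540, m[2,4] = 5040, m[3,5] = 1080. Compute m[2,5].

m[2,5] = min over k∈[2,4] of m[2,k]+m[k+1,5]+p_{1}·p_k·p_{5}.
k=2: 0 + 1080 + 20·12·3 = 1800; k=3: 3600 + 540 + 20·15·3 = 5040; k=4: 5040 + 0 + 20·12·3 = 5760.
Minimum: 1800 at k=2.

1800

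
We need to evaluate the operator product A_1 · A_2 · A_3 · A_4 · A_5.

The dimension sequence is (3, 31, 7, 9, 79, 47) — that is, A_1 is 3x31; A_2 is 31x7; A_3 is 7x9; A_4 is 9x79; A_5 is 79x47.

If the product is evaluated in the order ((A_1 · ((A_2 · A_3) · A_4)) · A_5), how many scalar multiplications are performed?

(A_2 · A_3): 31×7 by 7×9 → 31×9, cost 31·7·9 = 1953
((A_2 · A_3) · A_4): 31×9 by 9×79 → 31×79, cost 31·9·79 = 22041; cumulative 23994
(A_1 · ((A_2 · A_3) · A_4)): 3×31 by 31×79 → 3×79, cost 3·31·79 = 7347; cumulative 31341
((A_1 · ((A_2 · A_3) · A_4)) · A_5): 3×79 by 79×47 → 3×47, cost 3·79·47 = 11139; cumulative 42480
Total: 42480 scalar multiplications.

42480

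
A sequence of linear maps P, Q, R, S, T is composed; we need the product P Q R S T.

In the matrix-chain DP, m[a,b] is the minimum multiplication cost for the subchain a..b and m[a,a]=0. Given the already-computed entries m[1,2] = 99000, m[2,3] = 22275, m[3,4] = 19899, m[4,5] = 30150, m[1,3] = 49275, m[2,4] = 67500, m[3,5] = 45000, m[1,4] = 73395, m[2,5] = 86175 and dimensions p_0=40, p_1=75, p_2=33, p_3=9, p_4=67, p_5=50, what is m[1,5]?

97425

m[1,5] = min over k∈[1,4] of m[1,k]+m[k+1,5]+p_{0}·p_k·p_{5}.
k=1: 0 + 86175 + 40·75·50 = 236175; k=2: 99000 + 45000 + 40·33·50 = 210000; k=3: 49275 + 30150 + 40·9·50 = 97425; k=4: 73395 + 0 + 40·67·50 = 207395.
Minimum: 97425 at k=3.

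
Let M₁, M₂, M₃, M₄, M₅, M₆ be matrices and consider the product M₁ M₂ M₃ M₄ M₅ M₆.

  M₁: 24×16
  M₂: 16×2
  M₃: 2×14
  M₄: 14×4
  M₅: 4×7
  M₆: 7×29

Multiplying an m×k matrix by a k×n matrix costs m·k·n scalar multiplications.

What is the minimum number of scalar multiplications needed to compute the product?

Adjacent pairs: M₁M₂ = 24·16·2 = 768; M₂M₃ = 16·2·14 = 448; M₃M₄ = 2·14·4 = 112; M₄M₅ = 14·4·7 = 392; M₅M₆ = 4·7·29 = 812.
Length 3: M₁..M₃: k=1: 0+448+24·16·14=5824; k=2: 768+0+24·2·14=1440 → min 1440 | M₂..M₄: k=2: 0+112+16·2·4=240; k=3: 448+0+16·14·4=1344 → min 240 | M₃..M₅: k=3: 0+392+2·14·7=588; k=4: 112+0+2·4·7=168 → min 168 | M₄..M₆: k=4: 0+812+14·4·29=2436; k=5: 392+0+14·7·29=3234 → min 2436.
Length 4: M₁..M₄: k=1: 0+240+24·16·4=1776; k=2: 768+112+24·2·4=1072; k=3: 1440+0+24·14·4=2784 → min 1072 | M₂..M₅: k=2: 0+168+16·2·7=392; k=3: 448+392+16·14·7=2408; k=4: 240+0+16·4·7=688 → min 392 | M₃..M₆: k=3: 0+2436+2·14·29=3248; k=4: 112+812+2·4·29=1156; k=5: 168+0+2·7·29=574 → min 574.
Length 5: M₁..M₅: k=1: 0+392+24·16·7=3080; k=2: 768+168+24·2·7=1272; k=3: 1440+392+24·14·7=4184; k=4: 1072+0+24·4·7=1744 → min 1272 | M₂..M₆: k=2: 0+574+16·2·29=1502; k=3: 448+2436+16·14·29=9380; k=4: 240+812+16·4·29=2908; k=5: 392+0+16·7·29=3640 → min 1502.
Length 6: M₁..M₆: k=1: 0+1502+24·16·29=12638; k=2: 768+574+24·2·29=2734; k=3: 1440+2436+24·14·29=13620; k=4: 1072+812+24·4·29=4668; k=5: 1272+0+24·7·29=6144 → min 2734.
Optimal order: ((M₁ M₂) (((M₃ M₄) M₅) M₆)) with cost 2734.

2734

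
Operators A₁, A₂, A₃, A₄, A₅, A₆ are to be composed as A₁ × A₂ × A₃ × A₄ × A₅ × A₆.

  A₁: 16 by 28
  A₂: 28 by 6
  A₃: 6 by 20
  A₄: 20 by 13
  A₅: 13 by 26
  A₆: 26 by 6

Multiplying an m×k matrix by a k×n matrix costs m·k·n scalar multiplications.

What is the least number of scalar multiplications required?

Adjacent pairs: A₁A₂ = 16·28·6 = 2688; A₂A₃ = 28·6·20 = 3360; A₃A₄ = 6·20·13 = 1560; A₄A₅ = 20·13·26 = 6760; A₅A₆ = 13·26·6 = 2028.
Length 3: A₁..A₃: k=1: 0+3360+16·28·20=12320; k=2: 2688+0+16·6·20=4608 → min 4608 | A₂..A₄: k=2: 0+1560+28·6·13=3744; k=3: 3360+0+28·20·13=10640 → min 3744 | A₃..A₅: k=3: 0+6760+6·20·26=9880; k=4: 1560+0+6·13·26=3588 → min 3588 | A₄..A₆: k=4: 0+2028+20·13·6=3588; k=5: 6760+0+20·26·6=9880 → min 3588.
Length 4: A₁..A₄: k=1: 0+3744+16·28·13=9568; k=2: 2688+1560+16·6·13=5496; k=3: 4608+0+16·20·13=8768 → min 5496 | A₂..A₅: k=2: 0+3588+28·6·26=7956; k=3: 3360+6760+28·20·26=24680; k=4: 3744+0+28·13·26=13208 → min 7956 | A₃..A₆: k=3: 0+3588+6·20·6=4308; k=4: 1560+2028+6·13·6=4056; k=5: 3588+0+6·26·6=4524 → min 4056.
Length 5: A₁..A₅: k=1: 0+7956+16·28·26=19604; k=2: 2688+3588+16·6·26=8772; k=3: 4608+6760+16·20·26=19688; k=4: 5496+0+16·13·26=10904 → min 8772 | A₂..A₆: k=2: 0+4056+28·6·6=5064; k=3: 3360+3588+28·20·6=10308; k=4: 3744+2028+28·13·6=7956; k=5: 7956+0+28·26·6=12324 → min 5064.
Length 6: A₁..A₆: k=1: 0+5064+16·28·6=7752; k=2: 2688+4056+16·6·6=7320; k=3: 4608+3588+16·20·6=10116; k=4: 5496+2028+16·13·6=8772; k=5: 8772+0+16·26·6=11268 → min 7320.
Optimal order: ((A₁ × A₂) × ((A₃ × A₄) × (A₅ × A₆))) with cost 7320.

7320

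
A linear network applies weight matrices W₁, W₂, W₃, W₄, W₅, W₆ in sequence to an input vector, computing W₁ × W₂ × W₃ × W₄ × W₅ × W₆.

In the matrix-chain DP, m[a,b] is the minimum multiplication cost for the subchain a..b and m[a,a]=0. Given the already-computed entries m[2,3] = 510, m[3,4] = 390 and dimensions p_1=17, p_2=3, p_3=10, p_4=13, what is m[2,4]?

1053

m[2,4] = min over k∈[2,3] of m[2,k]+m[k+1,4]+p_{1}·p_k·p_{4}.
k=2: 0 + 390 + 17·3·13 = 1053; k=3: 510 + 0 + 17·10·13 = 2720.
Minimum: 1053 at k=2.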